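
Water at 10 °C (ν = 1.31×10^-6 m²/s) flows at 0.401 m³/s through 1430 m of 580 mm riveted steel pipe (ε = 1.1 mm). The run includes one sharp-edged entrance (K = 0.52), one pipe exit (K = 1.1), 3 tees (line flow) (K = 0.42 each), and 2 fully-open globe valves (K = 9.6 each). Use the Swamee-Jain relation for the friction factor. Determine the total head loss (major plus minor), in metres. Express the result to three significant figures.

V = 4Q/(πD²) = 1.518 m/s; V²/2g = 0.1174 m
Re = 6.72×10^5, ε/D = 0.00190 → f = 0.02347 (Swamee-Jain)
Major: h_f = f(L/D)·V²/2g = 0.02347·2466·0.1174 = 6.795 m
Minor: ΣK = 22.1; h_m = ΣK·V²/2g = 2.592 m
Total H_L = 6.795 + 2.592 = 9.388 m

H_L ≈ 9.39 m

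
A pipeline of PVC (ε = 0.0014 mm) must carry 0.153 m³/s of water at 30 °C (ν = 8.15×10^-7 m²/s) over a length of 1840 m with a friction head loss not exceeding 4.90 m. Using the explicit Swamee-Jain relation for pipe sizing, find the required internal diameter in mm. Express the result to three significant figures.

D ≈ 397 mm

Swamee-Jain (Type III): D = 0.66·[ε^1.25·(LQ²/(gh_f))^4.75 + ν·Q^9.4·(L/(gh_f))^5.2]^0.04
LQ²/(gh_f) = 0.8961; L/(gh_f) = 38.28
Term 1 = ε^1.25·(…)^4.75 = 2.86×10^-8; Term 2 = ν·Q^9.4·(…)^5.2 = 3.01×10^-6
D = 0.66·(2.86×10^-8 + 3.01×10^-6)^0.04 = 0.3971 m = 397 mm
Check: V = 1.24 m/s, Re = 6.02×10^5, f = 0.01273, h_f = 4.59 m ≈ 4.90 m ✓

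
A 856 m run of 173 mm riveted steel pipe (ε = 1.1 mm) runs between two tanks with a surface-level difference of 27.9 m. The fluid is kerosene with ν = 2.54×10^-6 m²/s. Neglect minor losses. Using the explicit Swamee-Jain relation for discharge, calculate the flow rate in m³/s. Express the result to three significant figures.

Swamee-Jain (Type II): Q = -0.965·√(gD⁵h_f/L)·ln[ε/(3.7D) + √(3.17ν²L/(gD³h_f))]
√(gD⁵h_f/L) = √(9.81·0.173⁵·27.9/856) = 0.007039
ε/(3.7D) = 0.00172; √(3.17ν²L/(gD³h_f)) = 1.11×10^-4
Q = -0.965·0.007039·ln(0.001830) = 0.04282 m³/s
Check: V = 1.82 m/s, Re = 1.24×10^5, f = 0.03358, h_f = 28.1 m ≈ 27.9 m ✓

Q ≈ 0.0428 m³/s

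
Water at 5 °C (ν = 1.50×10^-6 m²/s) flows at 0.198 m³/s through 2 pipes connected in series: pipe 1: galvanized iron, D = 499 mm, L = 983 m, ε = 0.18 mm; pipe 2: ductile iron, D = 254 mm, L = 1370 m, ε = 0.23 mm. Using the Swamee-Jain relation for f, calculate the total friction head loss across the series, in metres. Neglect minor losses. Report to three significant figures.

Pipe 1: V = 1.012 m/s, Re = 3.37×10^5, ε/D = 3.61×10^-4, f = 0.01731, h_1 = f(L/D)V²/2g = 1.781 m
Pipe 2: V = 3.908 m/s, Re = 6.62×10^5, ε/D = 9.06×10^-4, f = 0.01977, h_2 = f(L/D)V²/2g = 82.98 m
Series → Q common, losses add: H = Σh = 84.76 m

H ≈ 84.8 m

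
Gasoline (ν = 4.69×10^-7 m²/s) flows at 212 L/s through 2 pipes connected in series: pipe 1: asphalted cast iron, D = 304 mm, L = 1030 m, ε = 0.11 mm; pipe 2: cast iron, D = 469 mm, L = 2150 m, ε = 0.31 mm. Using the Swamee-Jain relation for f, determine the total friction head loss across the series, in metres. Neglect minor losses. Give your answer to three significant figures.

H ≈ 29.9 m

Pipe 1: V = 2.921 m/s, Re = 1.89×10^6, ε/D = 3.62×10^-4, f = 0.01597, h_1 = f(L/D)V²/2g = 23.53 m
Pipe 2: V = 1.227 m/s, Re = 1.23×10^6, ε/D = 6.61×10^-4, f = 0.01822, h_2 = f(L/D)V²/2g = 6.411 m
Series → Q common, losses add: H = Σh = 29.94 m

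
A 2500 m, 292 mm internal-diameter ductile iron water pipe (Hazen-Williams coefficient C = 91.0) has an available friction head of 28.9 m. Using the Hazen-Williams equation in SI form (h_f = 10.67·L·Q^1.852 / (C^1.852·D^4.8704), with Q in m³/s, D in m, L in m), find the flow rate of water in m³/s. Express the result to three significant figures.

Q ≈ 0.0895 m³/s

Rearranging: Q = [h_f·C^1.852·D^4.8704 / (10.67·L)]^(1/1.852)
Q = [28.9·91.0^1.852·0.292^4.8704 / (10.67·2500)]^0.540 = 0.08954 m³/s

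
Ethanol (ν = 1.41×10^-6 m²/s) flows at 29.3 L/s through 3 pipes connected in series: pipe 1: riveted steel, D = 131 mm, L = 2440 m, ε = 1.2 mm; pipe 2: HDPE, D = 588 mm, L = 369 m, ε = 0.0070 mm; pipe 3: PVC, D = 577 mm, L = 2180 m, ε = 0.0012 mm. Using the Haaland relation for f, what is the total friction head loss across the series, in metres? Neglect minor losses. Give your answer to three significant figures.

Pipe 1: V = 2.174 m/s, Re = 2.02×10^5, ε/D = 0.00916, f = 0.03717, h_1 = f(L/D)V²/2g = 166.8 m
Pipe 2: V = 0.1079 m/s, Re = 4.50×10^4, ε/D = 1.19×10^-5, f = 0.02124, h_2 = f(L/D)V²/2g = 0.007909 m
Pipe 3: V = 0.1121 m/s, Re = 4.59×10^4, ε/D = 2.08×10^-6, f = 0.02113, h_3 = f(L/D)V²/2g = 0.05108 m
Series → Q common, losses add: H = Σh = 166.8 m

H ≈ 167 m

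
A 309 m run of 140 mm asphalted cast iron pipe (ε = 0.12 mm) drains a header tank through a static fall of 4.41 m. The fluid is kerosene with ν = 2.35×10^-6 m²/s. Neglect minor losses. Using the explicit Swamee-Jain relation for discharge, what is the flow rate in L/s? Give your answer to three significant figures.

Q ≈ 20.4 L/s

Swamee-Jain (Type II): Q = -0.965·√(gD⁵h_f/L)·ln[ε/(3.7D) + √(3.17ν²L/(gD³h_f))]
√(gD⁵h_f/L) = √(9.81·0.140⁵·4.41/309) = 0.002744
ε/(3.7D) = 2.32×10^-4; √(3.17ν²L/(gD³h_f)) = 2.13×10^-4
Q = -0.965·0.002744·ln(4.451×10^-4) = 0.02044 m³/s
Check: V = 1.33 m/s, Re = 7.91×10^4, f = 0.02239, h_f = 4.44 m ≈ 4.41 m ✓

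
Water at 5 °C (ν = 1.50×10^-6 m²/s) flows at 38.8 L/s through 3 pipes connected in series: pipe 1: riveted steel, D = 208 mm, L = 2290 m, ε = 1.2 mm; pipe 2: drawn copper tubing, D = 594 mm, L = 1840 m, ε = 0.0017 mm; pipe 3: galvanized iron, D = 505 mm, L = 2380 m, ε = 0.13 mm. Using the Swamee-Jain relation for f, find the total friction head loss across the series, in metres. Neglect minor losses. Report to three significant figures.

Pipe 1: V = 1.142 m/s, Re = 1.58×10^5, ε/D = 0.00577, f = 0.03247, h_1 = f(L/D)V²/2g = 23.76 m
Pipe 2: V = 0.1400 m/s, Re = 5.54×10^4, ε/D = 2.86×10^-6, f = 0.02030, h_2 = f(L/D)V²/2g = 0.06282 m
Pipe 3: V = 0.1937 m/s, Re = 6.52×10^4, ε/D = 2.57×10^-4, f = 0.02072, h_3 = f(L/D)V²/2g = 0.1868 m
Series → Q common, losses add: H = Σh = 24.00 m

H ≈ 24.0 m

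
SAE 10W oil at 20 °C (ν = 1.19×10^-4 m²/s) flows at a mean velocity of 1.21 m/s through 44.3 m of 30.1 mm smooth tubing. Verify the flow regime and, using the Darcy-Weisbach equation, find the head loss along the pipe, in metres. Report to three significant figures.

h_f ≈ 23.0 m

Re = VD/ν = 1.21·0.03010/1.19×10^-4 = 306 → laminar (Re < 2300)
f = 64/Re = 0.2091
h_f = f(L/D)V²/(2g) = 0.2091·(44.3/0.03010)·1.21²/(2·9.81) = 22.97 m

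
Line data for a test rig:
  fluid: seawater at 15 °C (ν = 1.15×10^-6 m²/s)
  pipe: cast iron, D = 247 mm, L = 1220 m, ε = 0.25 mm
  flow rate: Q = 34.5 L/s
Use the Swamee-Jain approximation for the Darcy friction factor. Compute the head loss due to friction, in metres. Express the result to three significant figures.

V = 4Q/(πD²) = 4·0.0345/(π·0.247²) = 0.7200 m/s
Re = VD/ν = 0.7200·0.247/1.15×10^-6 = 1.55×10^5 → turbulent
ε/D = 0.25/247 = 0.00101
Swamee-Jain: f = 0.02160
h_f = f(L/D)V²/(2g) = 0.02160·(1220/0.247)·0.7200²/(2·9.81) = 2.819 m

h_f ≈ 2.82 m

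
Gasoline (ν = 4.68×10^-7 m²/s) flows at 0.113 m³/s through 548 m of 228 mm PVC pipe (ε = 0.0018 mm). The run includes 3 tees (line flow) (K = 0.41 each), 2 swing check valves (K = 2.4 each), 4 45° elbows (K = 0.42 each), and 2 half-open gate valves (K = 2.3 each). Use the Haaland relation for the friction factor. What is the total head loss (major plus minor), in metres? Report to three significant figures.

H_L ≈ 15.3 m

V = 4Q/(πD²) = 2.768 m/s; V²/2g = 0.3904 m
Re = 1.35×10^6, ε/D = 7.89×10^-6 → f = 0.01120 (Haaland)
Major: h_f = f(L/D)·V²/2g = 0.01120·2404·0.3904 = 10.51 m
Minor: ΣK = 12.3; h_m = ΣK·V²/2g = 4.806 m
Total H_L = 10.51 + 4.806 = 15.31 m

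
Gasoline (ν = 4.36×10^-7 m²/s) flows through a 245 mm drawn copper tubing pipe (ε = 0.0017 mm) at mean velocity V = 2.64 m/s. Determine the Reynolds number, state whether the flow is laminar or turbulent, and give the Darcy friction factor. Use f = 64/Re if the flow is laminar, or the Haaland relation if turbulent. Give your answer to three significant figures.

Re = VD/ν = 2.640·0.245/4.36×10^-7 = 1.48×10^6
Re > 4000 → turbulent; ε/D = 6.94×10^-6
Haaland: f = 0.01102

Re ≈ 1.48×10^6; turbulent; f ≈ 0.0110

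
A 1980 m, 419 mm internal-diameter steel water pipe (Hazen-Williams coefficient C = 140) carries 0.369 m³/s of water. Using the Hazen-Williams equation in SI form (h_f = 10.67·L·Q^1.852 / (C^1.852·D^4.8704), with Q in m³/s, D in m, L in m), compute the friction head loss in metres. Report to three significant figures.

h_f = 10.67·1980·0.369^1.852 / (140^1.852·0.419^4.8704) = 24.45 m

h_f ≈ 24.5 m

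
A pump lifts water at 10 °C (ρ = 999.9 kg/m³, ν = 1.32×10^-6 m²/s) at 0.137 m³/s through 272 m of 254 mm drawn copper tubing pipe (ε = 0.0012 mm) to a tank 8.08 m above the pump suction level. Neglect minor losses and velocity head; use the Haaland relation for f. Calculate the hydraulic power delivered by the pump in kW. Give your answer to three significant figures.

P_hyd ≈ 17.8 kW

V = 4Q/(πD²) = 2.704 m/s; Re = 5.20×10^5; ε/D = 4.72×10^-6; f = 0.01302
h_f = f(L/D)V²/2g = 5.196 m
Total head H = z + h_f = 8.08 + 5.196 = 13.28 m
P_hyd = ρgQH = 999.9·9.81·0.137·13.28 = 17.84 kW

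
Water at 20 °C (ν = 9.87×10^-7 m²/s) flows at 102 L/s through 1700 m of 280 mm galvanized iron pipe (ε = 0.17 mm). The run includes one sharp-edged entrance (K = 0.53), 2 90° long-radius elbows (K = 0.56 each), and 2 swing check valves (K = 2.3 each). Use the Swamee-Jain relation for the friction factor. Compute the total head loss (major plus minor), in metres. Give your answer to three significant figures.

H_L ≈ 16.6 m

V = 4Q/(πD²) = 1.657 m/s; V²/2g = 0.1399 m
Re = 4.70×10^5, ε/D = 6.07×10^-4 → f = 0.01847 (Swamee-Jain)
Major: h_f = f(L/D)·V²/2g = 0.01847·6071·0.1399 = 15.68 m
Minor: ΣK = 6.25; h_m = ΣK·V²/2g = 0.8741 m
Total H_L = 15.68 + 0.8741 = 16.55 m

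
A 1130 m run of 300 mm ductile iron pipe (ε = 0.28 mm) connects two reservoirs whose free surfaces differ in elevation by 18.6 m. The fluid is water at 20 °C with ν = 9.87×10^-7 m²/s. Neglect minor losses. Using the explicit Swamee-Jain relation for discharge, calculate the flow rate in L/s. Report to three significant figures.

Q ≈ 156 L/s

Swamee-Jain (Type II): Q = -0.965·√(gD⁵h_f/L)·ln[ε/(3.7D) + √(3.17ν²L/(gD³h_f))]
√(gD⁵h_f/L) = √(9.81·0.300⁵·18.6/1130) = 0.01981
ε/(3.7D) = 2.52×10^-4; √(3.17ν²L/(gD³h_f)) = 2.66×10^-5
Q = -0.965·0.01981·ln(2.789×10^-4) = 0.1565 m³/s
Check: V = 2.21 m/s, Re = 6.73×10^5, f = 0.01989, h_f = 18.7 m ≈ 18.6 m ✓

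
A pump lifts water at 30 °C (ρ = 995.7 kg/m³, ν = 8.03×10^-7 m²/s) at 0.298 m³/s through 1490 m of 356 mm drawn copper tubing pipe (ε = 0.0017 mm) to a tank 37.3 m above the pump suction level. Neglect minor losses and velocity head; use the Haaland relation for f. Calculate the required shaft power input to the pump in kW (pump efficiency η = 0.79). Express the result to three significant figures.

P_shaft ≈ 216 kW

V = 4Q/(πD²) = 2.994 m/s; Re = 1.33×10^6; ε/D = 4.78×10^-6; f = 0.01115
h_f = f(L/D)V²/2g = 21.33 m
Total head H = z + h_f = 37.3 + 21.33 = 58.63 m
P_hyd = ρgQH = 995.7·9.81·0.298·58.63 = 170.6 kW
P_shaft = P_hyd/η = 170.6/0.79 = 216.0 kW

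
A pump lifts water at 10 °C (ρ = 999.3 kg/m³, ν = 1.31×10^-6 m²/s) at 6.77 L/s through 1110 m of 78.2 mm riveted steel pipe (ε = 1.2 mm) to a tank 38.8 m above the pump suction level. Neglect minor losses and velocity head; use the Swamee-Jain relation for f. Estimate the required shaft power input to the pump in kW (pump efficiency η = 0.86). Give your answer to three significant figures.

P_shaft ≈ 7.97 kW

V = 4Q/(πD²) = 1.410 m/s; Re = 8.41×10^4; ε/D = 0.0153; f = 0.04486
h_f = f(L/D)V²/2g = 64.49 m
Total head H = z + h_f = 38.8 + 64.49 = 103.3 m
P_hyd = ρgQH = 999.3·9.81·0.00677·103.3 = 6.855 kW
P_shaft = P_hyd/η = 6.855/0.86 = 7.971 kW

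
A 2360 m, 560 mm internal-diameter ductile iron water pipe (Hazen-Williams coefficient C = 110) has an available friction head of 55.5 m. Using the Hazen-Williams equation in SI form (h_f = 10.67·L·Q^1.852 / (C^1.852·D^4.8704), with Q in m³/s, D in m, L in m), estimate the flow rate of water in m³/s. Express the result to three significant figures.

Rearranging: Q = [h_f·C^1.852·D^4.8704 / (10.67·L)]^(1/1.852)
Q = [55.5·110^1.852·0.560^4.8704 / (10.67·2360)]^0.540 = 0.8803 m³/s

Q ≈ 0.880 m³/s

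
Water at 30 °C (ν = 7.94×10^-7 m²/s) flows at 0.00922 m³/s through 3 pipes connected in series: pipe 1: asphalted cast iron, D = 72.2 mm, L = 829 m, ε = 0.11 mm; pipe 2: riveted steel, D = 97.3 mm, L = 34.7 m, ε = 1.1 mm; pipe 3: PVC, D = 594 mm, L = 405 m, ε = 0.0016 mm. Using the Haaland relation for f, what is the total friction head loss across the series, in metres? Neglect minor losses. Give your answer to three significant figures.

H ≈ 68.7 m

Pipe 1: V = 2.252 m/s, Re = 2.05×10^5, ε/D = 0.00152, f = 0.02278, h_1 = f(L/D)V²/2g = 67.60 m
Pipe 2: V = 1.240 m/s, Re = 1.52×10^5, ε/D = 0.0113, f = 0.03995, h_2 = f(L/D)V²/2g = 1.117 m
Pipe 3: V = 0.03327 m/s, Re = 2.49×10^4, ε/D = 2.69×10^-6, f = 0.02440, h_3 = f(L/D)V²/2g = 9.384×10^-4 m
Series → Q common, losses add: H = Σh = 68.72 m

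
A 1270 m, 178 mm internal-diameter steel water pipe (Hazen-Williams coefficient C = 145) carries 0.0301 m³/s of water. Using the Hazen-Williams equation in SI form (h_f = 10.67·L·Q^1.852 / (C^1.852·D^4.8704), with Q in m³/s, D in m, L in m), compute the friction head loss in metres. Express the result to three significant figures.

h_f ≈ 9.17 m

h_f = 10.67·1270·0.0301^1.852 / (145^1.852·0.178^4.8704) = 9.166 m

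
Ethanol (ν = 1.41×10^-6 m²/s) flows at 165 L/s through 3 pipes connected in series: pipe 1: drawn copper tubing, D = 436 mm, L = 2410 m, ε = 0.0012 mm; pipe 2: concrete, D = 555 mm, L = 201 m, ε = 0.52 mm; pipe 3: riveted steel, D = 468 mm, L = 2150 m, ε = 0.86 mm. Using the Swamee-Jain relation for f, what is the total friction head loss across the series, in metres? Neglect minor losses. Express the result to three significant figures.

H ≈ 10.1 m

Pipe 1: V = 1.105 m/s, Re = 3.42×10^5, ε/D = 2.75×10^-6, f = 0.01406, h_1 = f(L/D)V²/2g = 4.839 m
Pipe 2: V = 0.6820 m/s, Re = 2.68×10^5, ε/D = 9.37×10^-4, f = 0.02059, h_2 = f(L/D)V²/2g = 0.1768 m
Pipe 3: V = 0.9592 m/s, Re = 3.18×10^5, ε/D = 0.00184, f = 0.02365, h_3 = f(L/D)V²/2g = 5.095 m
Series → Q common, losses add: H = Σh = 10.11 m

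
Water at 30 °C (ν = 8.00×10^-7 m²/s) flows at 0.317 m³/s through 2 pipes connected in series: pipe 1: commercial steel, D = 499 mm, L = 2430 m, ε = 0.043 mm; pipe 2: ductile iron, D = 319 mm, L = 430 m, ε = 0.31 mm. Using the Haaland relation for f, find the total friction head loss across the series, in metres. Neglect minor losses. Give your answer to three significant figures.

H ≈ 29.9 m

Pipe 1: V = 1.621 m/s, Re = 1.01×10^6, ε/D = 8.62×10^-5, f = 0.01310, h_1 = f(L/D)V²/2g = 8.546 m
Pipe 2: V = 3.966 m/s, Re = 1.58×10^6, ε/D = 9.72×10^-4, f = 0.01971, h_2 = f(L/D)V²/2g = 21.30 m
Series → Q common, losses add: H = Σh = 29.85 m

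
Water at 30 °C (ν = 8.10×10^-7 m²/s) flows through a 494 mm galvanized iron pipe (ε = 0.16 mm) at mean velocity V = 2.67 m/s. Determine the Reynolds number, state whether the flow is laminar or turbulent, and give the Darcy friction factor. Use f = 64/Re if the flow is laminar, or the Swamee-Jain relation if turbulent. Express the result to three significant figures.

Re = VD/ν = 2.670·0.494/8.10×10^-7 = 1.63×10^6
Re > 4000 → turbulent; ε/D = 3.24×10^-4
Swamee-Jain: f = 0.01570

Re ≈ 1.63×10^6; turbulent; f ≈ 0.0157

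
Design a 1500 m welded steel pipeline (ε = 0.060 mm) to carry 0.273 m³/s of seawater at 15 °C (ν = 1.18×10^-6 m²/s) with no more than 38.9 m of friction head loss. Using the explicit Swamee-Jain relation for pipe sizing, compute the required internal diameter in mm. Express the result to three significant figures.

Swamee-Jain (Type III): D = 0.66·[ε^1.25·(LQ²/(gh_f))^4.75 + ν·Q^9.4·(L/(gh_f))^5.2]^0.04
LQ²/(gh_f) = 0.2930; L/(gh_f) = 3.931
Term 1 = ε^1.25·(…)^4.75 = 1.55×10^-8; Term 2 = ν·Q^9.4·(…)^5.2 = 7.30×10^-9
D = 0.66·(1.55×10^-8 + 7.30×10^-9)^0.04 = 0.3265 m = 326 mm
Check: V = 3.26 m/s, Re = 9.02×10^5, f = 0.01468, h_f = 36.6 m ≈ 38.9 m ✓

D ≈ 326 mm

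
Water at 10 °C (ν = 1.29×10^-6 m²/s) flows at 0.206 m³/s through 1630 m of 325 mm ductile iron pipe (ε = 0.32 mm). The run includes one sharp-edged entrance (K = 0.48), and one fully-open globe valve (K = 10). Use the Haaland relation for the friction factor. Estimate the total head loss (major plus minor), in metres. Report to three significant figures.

V = 4Q/(πD²) = 2.483 m/s; V²/2g = 0.3143 m
Re = 6.26×10^5, ε/D = 9.85×10^-4 → f = 0.02003 (Haaland)
Major: h_f = f(L/D)·V²/2g = 0.02003·5015·0.3143 = 31.57 m
Minor: ΣK = 10.5; h_m = ΣK·V²/2g = 3.294 m
Total H_L = 31.57 + 3.294 = 34.86 m

H_L ≈ 34.9 m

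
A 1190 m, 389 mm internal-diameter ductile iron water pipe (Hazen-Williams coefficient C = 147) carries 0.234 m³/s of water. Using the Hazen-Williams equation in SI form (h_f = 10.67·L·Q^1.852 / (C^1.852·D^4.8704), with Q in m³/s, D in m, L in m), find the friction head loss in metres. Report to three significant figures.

h_f ≈ 8.29 m

h_f = 10.67·1190·0.234^1.852 / (147^1.852·0.389^4.8704) = 8.293 m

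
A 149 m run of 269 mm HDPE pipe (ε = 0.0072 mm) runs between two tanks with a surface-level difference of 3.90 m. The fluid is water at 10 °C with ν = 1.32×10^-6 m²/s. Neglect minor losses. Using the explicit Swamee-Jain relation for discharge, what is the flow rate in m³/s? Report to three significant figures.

Q ≈ 0.186 m³/s

Swamee-Jain (Type II): Q = -0.965·√(gD⁵h_f/L)·ln[ε/(3.7D) + √(3.17ν²L/(gD³h_f))]
√(gD⁵h_f/L) = √(9.81·0.269⁵·3.90/149) = 0.01902
ε/(3.7D) = 7.23×10^-6; √(3.17ν²L/(gD³h_f)) = 3.32×10^-5
Q = -0.965·0.01902·ln(4.048×10^-5) = 0.1856 m³/s
Check: V = 3.27 m/s, Re = 6.66×10^5, f = 0.01294, h_f = 3.90 m ≈ 3.90 m ✓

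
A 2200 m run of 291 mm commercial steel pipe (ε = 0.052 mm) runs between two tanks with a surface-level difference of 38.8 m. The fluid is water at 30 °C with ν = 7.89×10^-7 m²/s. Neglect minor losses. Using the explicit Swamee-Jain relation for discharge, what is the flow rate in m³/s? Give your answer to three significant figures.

Q ≈ 0.175 m³/s

Swamee-Jain (Type II): Q = -0.965·√(gD⁵h_f/L)·ln[ε/(3.7D) + √(3.17ν²L/(gD³h_f))]
√(gD⁵h_f/L) = √(9.81·0.291⁵·38.8/2200) = 0.01900
ε/(3.7D) = 4.83×10^-5; √(3.17ν²L/(gD³h_f)) = 2.15×10^-5
Q = -0.965·0.01900·ln(6.981×10^-5) = 0.1755 m³/s
Check: V = 2.64 m/s, Re = 9.73×10^5, f = 0.01456, h_f = 39.0 m ≈ 38.8 m ✓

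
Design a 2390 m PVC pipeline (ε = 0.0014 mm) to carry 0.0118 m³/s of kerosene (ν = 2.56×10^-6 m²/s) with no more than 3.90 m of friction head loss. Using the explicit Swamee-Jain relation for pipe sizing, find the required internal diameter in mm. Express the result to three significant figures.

D ≈ 176 mm

Swamee-Jain (Type III): D = 0.66·[ε^1.25·(LQ²/(gh_f))^4.75 + ν·Q^9.4·(L/(gh_f))^5.2]^0.04
LQ²/(gh_f) = 0.008698; L/(gh_f) = 62.47
Term 1 = ε^1.25·(…)^4.75 = 7.85×10^-18; Term 2 = ν·Q^9.4·(…)^5.2 = 4.18×10^-15
D = 0.66·(7.85×10^-18 + 4.18×10^-15)^0.04 = 0.1756 m = 176 mm
Check: V = 0.487 m/s, Re = 3.34×10^4, f = 0.02281, h_f = 3.76 m ≈ 3.90 m ✓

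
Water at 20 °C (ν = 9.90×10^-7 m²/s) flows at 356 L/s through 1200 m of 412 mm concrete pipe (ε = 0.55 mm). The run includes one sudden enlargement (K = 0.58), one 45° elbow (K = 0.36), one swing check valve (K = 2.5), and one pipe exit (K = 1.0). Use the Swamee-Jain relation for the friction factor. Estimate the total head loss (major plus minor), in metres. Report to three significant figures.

V = 4Q/(πD²) = 2.670 m/s; V²/2g = 0.3634 m
Re = 1.11×10^6, ε/D = 0.00133 → f = 0.02139 (Swamee-Jain)
Major: h_f = f(L/D)·V²/2g = 0.02139·2913·0.3634 = 22.65 m
Minor: ΣK = 4.44; h_m = ΣK·V²/2g = 1.614 m
Total H_L = 22.65 + 1.614 = 24.26 m

H_L ≈ 24.3 m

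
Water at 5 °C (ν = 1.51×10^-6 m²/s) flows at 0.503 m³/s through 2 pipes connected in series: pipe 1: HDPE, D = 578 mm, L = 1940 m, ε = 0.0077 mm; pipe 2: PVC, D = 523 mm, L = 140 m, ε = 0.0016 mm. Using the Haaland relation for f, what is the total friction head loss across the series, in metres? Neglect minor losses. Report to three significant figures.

Pipe 1: V = 1.917 m/s, Re = 7.34×10^5, ε/D = 1.33×10^-5, f = 0.01241, h_1 = f(L/D)V²/2g = 7.803 m
Pipe 2: V = 2.341 m/s, Re = 8.11×10^5, ε/D = 3.06×10^-6, f = 0.01205, h_2 = f(L/D)V²/2g = 0.9012 m
Series → Q common, losses add: H = Σh = 8.704 m

H ≈ 8.70 m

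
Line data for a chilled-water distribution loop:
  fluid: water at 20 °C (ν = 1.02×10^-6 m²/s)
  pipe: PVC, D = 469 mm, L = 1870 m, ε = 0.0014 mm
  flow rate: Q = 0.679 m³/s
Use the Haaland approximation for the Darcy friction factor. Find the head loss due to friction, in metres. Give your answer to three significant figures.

V = 4Q/(πD²) = 4·0.679/(π·0.469²) = 3.930 m/s
Re = VD/ν = 3.930·0.469/1.02×10^-6 = 1.81×10^6 → turbulent
ε/D = 0.0014/469 = 2.99×10^-6
Haaland: f = 0.01059
h_f = f(L/D)V²/(2g) = 0.01059·(1870/0.469)·3.930²/(2·9.81) = 33.24 m

h_f ≈ 33.2 m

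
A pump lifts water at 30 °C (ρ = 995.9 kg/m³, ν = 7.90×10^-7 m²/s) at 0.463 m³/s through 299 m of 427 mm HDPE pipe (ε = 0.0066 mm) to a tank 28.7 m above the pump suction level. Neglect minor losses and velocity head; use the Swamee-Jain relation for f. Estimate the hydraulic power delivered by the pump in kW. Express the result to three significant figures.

V = 4Q/(πD²) = 3.233 m/s; Re = 1.75×10^6; ε/D = 1.55×10^-5; f = 0.01111
h_f = f(L/D)V²/2g = 4.143 m
Total head H = z + h_f = 28.7 + 4.143 = 32.84 m
P_hyd = ρgQH = 995.9·9.81·0.463·32.84 = 148.6 kW

P_hyd ≈ 149 kW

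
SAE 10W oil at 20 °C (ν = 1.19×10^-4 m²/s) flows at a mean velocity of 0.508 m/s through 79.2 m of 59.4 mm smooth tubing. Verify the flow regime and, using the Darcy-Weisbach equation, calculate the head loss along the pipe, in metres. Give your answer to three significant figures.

h_f ≈ 4.43 m

Re = VD/ν = 0.508·0.05940/1.19×10^-4 = 254 → laminar (Re < 2300)
f = 64/Re = 0.2524
h_f = f(L/D)V²/(2g) = 0.2524·(79.2/0.05940)·0.508²/(2·9.81) = 4.426 m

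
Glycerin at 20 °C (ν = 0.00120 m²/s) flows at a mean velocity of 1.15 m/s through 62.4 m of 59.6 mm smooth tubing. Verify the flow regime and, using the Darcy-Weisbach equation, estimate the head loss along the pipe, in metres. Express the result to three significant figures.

Re = VD/ν = 1.15·0.05960/0.00120 = 57.1 → laminar (Re < 2300)
f = 64/Re = 1.121
h_f = f(L/D)V²/(2g) = 1.121·(62.4/0.05960)·1.15²/(2·9.81) = 79.08 m

h_f ≈ 79.1 m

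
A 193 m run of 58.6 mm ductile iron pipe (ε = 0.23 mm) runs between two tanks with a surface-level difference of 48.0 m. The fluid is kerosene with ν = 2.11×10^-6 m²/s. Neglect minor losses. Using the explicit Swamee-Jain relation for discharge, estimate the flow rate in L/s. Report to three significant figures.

Q ≈ 8.40 L/s

Swamee-Jain (Type II): Q = -0.965·√(gD⁵h_f/L)·ln[ε/(3.7D) + √(3.17ν²L/(gD³h_f))]
√(gD⁵h_f/L) = √(9.81·0.0586⁵·48.0/193) = 0.001298
ε/(3.7D) = 0.00106; √(3.17ν²L/(gD³h_f)) = 1.70×10^-4
Q = -0.965·0.001298·ln(0.001230) = 0.008396 m³/s
Check: V = 3.11 m/s, Re = 8.65×10^4, f = 0.02979, h_f = 48.5 m ≈ 48.0 m ✓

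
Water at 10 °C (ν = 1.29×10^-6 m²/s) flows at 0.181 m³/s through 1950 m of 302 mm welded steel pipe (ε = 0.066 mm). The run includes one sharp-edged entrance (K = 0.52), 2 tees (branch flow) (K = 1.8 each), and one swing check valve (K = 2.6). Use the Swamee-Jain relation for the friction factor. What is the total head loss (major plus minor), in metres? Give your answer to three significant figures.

H_L ≈ 34.7 m

V = 4Q/(πD²) = 2.527 m/s; V²/2g = 0.3254 m
Re = 5.92×10^5, ε/D = 2.19×10^-4 → f = 0.01548 (Swamee-Jain)
Major: h_f = f(L/D)·V²/2g = 0.01548·6457·0.3254 = 32.52 m
Minor: ΣK = 6.72; h_m = ΣK·V²/2g = 2.187 m
Total H_L = 32.52 + 2.187 = 34.71 m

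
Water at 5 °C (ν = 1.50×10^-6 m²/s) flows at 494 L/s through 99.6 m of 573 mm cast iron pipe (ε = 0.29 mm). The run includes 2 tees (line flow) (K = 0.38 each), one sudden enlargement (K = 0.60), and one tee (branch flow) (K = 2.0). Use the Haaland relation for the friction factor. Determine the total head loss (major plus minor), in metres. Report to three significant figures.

V = 4Q/(πD²) = 1.916 m/s; V²/2g = 0.1870 m
Re = 7.32×10^5, ε/D = 5.06×10^-4 → f = 0.01737 (Haaland)
Major: h_f = f(L/D)·V²/2g = 0.01737·173.8·0.1870 = 0.5646 m
Minor: ΣK = 3.36; h_m = ΣK·V²/2g = 0.6285 m
Total H_L = 0.5646 + 0.6285 = 1.193 m

H_L ≈ 1.19 m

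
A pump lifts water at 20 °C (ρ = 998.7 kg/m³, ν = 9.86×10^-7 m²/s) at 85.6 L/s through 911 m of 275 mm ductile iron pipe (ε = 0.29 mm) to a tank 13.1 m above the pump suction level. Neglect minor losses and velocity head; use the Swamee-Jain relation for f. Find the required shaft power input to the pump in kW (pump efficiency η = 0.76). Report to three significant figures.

V = 4Q/(πD²) = 1.441 m/s; Re = 4.02×10^5; ε/D = 0.00105; f = 0.02073
h_f = f(L/D)V²/2g = 7.271 m
Total head H = z + h_f = 13.1 + 7.271 = 20.37 m
P_hyd = ρgQH = 998.7·9.81·0.0856·20.37 = 17.08 kW
P_shaft = P_hyd/η = 17.08/0.76 = 22.48 kW

P_shaft ≈ 22.5 kW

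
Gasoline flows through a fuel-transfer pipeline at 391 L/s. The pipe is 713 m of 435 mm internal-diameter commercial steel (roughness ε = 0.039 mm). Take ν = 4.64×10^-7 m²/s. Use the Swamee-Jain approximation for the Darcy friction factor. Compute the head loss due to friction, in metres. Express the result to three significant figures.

h_f ≈ 7.26 m

V = 4Q/(πD²) = 4·0.391/(π·0.435²) = 2.631 m/s
Re = VD/ν = 2.631·0.435/4.64×10^-7 = 2.47×10^6 → turbulent
ε/D = 0.039/435 = 8.97×10^-5
Swamee-Jain: f = 0.01255
h_f = f(L/D)V²/(2g) = 0.01255·(713/0.435)·2.631²/(2·9.81) = 7.255 m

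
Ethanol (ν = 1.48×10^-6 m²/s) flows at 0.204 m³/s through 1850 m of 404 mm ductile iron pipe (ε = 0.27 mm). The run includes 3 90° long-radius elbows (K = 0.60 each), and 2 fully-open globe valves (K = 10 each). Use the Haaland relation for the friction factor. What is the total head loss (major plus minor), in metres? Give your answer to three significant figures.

V = 4Q/(πD²) = 1.591 m/s; V²/2g = 0.1291 m
Re = 4.34×10^5, ε/D = 6.68×10^-4 → f = 0.01867 (Haaland)
Major: h_f = f(L/D)·V²/2g = 0.01867·4579·0.1291 = 11.03 m
Minor: ΣK = 21.8; h_m = ΣK·V²/2g = 2.814 m
Total H_L = 11.03 + 2.814 = 13.85 m

H_L ≈ 13.8 m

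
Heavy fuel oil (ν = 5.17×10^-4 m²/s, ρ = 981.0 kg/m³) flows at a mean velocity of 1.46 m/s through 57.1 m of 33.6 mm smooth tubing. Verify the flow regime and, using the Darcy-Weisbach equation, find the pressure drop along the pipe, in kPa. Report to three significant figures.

Re = VD/ν = 1.46·0.03360/5.17×10^-4 = 94.9 → laminar (Re < 2300)
f = 64/Re = 0.6745
h_f = f(L/D)V²/(2g) = 0.6745·(57.1/0.03360)·1.46²/(2·9.81) = 124.5 m
Δp = ρg·h_f = 981.0·9.81·124.5 = 1198 kPa

Δp ≈ 1200 kPa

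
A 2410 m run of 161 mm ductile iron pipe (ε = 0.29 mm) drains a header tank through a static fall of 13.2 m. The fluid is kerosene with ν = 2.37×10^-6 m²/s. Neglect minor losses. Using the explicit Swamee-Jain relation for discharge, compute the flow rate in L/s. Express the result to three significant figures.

Swamee-Jain (Type II): Q = -0.965·√(gD⁵h_f/L)·ln[ε/(3.7D) + √(3.17ν²L/(gD³h_f))]
√(gD⁵h_f/L) = √(9.81·0.161⁵·13.2/2410) = 0.002411
ε/(3.7D) = 4.87×10^-4; √(3.17ν²L/(gD³h_f)) = 2.82×10^-4
Q = -0.965·0.002411·ln(7.686×10^-4) = 0.01668 m³/s
Check: V = 0.819 m/s, Re = 5.57×10^4, f = 0.02601, h_f = 13.3 m ≈ 13.2 m ✓

Q ≈ 16.7 L/s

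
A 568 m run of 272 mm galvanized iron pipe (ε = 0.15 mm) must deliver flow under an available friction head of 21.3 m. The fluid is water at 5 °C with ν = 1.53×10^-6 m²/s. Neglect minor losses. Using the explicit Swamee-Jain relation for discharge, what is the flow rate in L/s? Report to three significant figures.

Swamee-Jain (Type II): Q = -0.965·√(gD⁵h_f/L)·ln[ε/(3.7D) + √(3.17ν²L/(gD³h_f))]
√(gD⁵h_f/L) = √(9.81·0.272⁵·21.3/568) = 0.02340
ε/(3.7D) = 1.49×10^-4; √(3.17ν²L/(gD³h_f)) = 3.17×10^-5
Q = -0.965·0.02340·ln(1.807×10^-4) = 0.1946 m³/s
Check: V = 3.35 m/s, Re = 5.96×10^5, f = 0.01795, h_f = 21.4 m ≈ 21.3 m ✓

Q ≈ 195 L/s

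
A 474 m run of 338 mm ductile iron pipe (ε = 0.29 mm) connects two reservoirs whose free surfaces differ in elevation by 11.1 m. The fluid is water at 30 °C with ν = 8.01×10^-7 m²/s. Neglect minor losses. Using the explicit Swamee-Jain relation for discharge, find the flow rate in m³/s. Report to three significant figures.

Q ≈ 0.255 m³/s

Swamee-Jain (Type II): Q = -0.965·√(gD⁵h_f/L)·ln[ε/(3.7D) + √(3.17ν²L/(gD³h_f))]
√(gD⁵h_f/L) = √(9.81·0.338⁵·11.1/474) = 0.03183
ε/(3.7D) = 2.32×10^-4; √(3.17ν²L/(gD³h_f)) = 1.51×10^-5
Q = -0.965·0.03183·ln(2.470×10^-4) = 0.2552 m³/s
Check: V = 2.84 m/s, Re = 1.20×10^6, f = 0.01929, h_f = 11.2 m ≈ 11.1 m ✓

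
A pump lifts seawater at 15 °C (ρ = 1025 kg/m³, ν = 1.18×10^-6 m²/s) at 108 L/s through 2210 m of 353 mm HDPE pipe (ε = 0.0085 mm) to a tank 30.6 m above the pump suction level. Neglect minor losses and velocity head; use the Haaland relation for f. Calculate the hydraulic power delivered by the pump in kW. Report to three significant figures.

V = 4Q/(πD²) = 1.104 m/s; Re = 3.30×10^5; ε/D = 2.41×10^-5; f = 0.01431
h_f = f(L/D)V²/2g = 5.559 m
Total head H = z + h_f = 30.6 + 5.559 = 36.16 m
P_hyd = ρgQH = 1025·9.81·0.108·36.16 = 39.27 kW

P_hyd ≈ 39.3 kW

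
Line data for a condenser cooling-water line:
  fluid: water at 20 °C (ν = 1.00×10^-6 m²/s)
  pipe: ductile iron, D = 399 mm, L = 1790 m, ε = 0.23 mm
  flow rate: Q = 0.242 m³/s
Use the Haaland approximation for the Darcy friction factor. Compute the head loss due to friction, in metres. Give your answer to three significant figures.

V = 4Q/(πD²) = 4·0.242/(π·0.399²) = 1.935 m/s
Re = VD/ν = 1.935·0.399/1.00×10^-6 = 7.72×10^5 → turbulent
ε/D = 0.23/399 = 5.76×10^-4
Haaland: f = 0.01779
h_f = f(L/D)V²/(2g) = 0.01779·(1790/0.399)·1.935²/(2·9.81) = 15.24 m

h_f ≈ 15.2 m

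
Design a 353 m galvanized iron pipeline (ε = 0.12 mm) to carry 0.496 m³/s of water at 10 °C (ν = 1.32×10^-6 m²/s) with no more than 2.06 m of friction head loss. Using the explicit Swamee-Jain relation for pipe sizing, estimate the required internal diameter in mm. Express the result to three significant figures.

D ≈ 562 mm

Swamee-Jain (Type III): D = 0.66·[ε^1.25·(LQ²/(gh_f))^4.75 + ν·Q^9.4·(L/(gh_f))^5.2]^0.04
LQ²/(gh_f) = 4.297; L/(gh_f) = 17.47
Term 1 = ε^1.25·(…)^4.75 = 0.0128; Term 2 = ν·Q^9.4·(…)^5.2 = 0.00522
D = 0.66·(0.0128 + 0.00522)^0.04 = 0.5620 m = 562 mm
Check: V = 2.00 m/s, Re = 8.51×10^5, f = 0.01505, h_f = 1.93 m ≈ 2.06 m ✓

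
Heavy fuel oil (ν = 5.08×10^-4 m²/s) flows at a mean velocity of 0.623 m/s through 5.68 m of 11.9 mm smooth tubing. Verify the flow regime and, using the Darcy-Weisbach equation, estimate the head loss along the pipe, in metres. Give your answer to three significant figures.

h_f ≈ 41.4 m

Re = VD/ν = 0.623·0.01190/5.08×10^-4 = 14.6 → laminar (Re < 2300)
f = 64/Re = 4.385
h_f = f(L/D)V²/(2g) = 4.385·(5.68/0.01190)·0.623²/(2·9.81) = 41.41 m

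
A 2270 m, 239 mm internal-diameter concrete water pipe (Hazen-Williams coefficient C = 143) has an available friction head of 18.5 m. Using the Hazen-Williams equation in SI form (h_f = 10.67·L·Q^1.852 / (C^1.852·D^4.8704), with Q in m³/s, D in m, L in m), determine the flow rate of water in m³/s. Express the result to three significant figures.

Rearranging: Q = [h_f·C^1.852·D^4.8704 / (10.67·L)]^(1/1.852)
Q = [18.5·143^1.852·0.239^4.8704 / (10.67·2270)]^0.540 = 0.06880 m³/s

Q ≈ 0.0688 m³/s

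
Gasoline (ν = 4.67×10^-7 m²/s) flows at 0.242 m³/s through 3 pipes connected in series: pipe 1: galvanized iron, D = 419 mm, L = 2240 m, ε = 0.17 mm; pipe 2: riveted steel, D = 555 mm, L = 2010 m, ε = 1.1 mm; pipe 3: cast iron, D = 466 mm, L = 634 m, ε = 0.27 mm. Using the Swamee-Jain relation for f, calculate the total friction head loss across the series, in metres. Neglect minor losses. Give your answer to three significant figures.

H ≈ 20.6 m

Pipe 1: V = 1.755 m/s, Re = 1.57×10^6, ε/D = 4.06×10^-4, f = 0.01641, h_1 = f(L/D)V²/2g = 13.77 m
Pipe 2: V = 1.000 m/s, Re = 1.19×10^6, ε/D = 0.00198, f = 0.02359, h_2 = f(L/D)V²/2g = 4.357 m
Pipe 3: V = 1.419 m/s, Re = 1.42×10^6, ε/D = 5.79×10^-4, f = 0.01767, h_3 = f(L/D)V²/2g = 2.467 m
Series → Q common, losses add: H = Σh = 20.59 m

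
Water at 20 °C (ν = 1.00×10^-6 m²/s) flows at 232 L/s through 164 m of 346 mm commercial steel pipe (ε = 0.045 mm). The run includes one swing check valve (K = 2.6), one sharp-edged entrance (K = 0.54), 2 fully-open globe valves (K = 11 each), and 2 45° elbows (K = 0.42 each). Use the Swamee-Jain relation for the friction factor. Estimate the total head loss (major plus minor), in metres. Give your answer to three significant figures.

V = 4Q/(πD²) = 2.467 m/s; V²/2g = 0.3103 m
Re = 8.54×10^5, ε/D = 1.30×10^-4 → f = 0.01410 (Swamee-Jain)
Major: h_f = f(L/D)·V²/2g = 0.01410·474.0·0.3103 = 2.073 m
Minor: ΣK = 26.0; h_m = ΣK·V²/2g = 8.062 m
Total H_L = 2.073 + 8.062 = 10.14 m

H_L ≈ 10.1 m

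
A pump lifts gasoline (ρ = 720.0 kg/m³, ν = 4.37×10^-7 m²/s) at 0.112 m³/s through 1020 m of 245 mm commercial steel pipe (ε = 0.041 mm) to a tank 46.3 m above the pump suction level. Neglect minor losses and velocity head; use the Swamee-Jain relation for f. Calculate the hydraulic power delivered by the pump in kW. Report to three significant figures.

V = 4Q/(πD²) = 2.376 m/s; Re = 1.33×10^6; ε/D = 1.67×10^-4; f = 0.01416
h_f = f(L/D)V²/2g = 16.96 m
Total head H = z + h_f = 46.3 + 16.96 = 63.26 m
P_hyd = ρgQH = 720.0·9.81·0.112·63.26 = 50.04 kW

P_hyd ≈ 50.0 kW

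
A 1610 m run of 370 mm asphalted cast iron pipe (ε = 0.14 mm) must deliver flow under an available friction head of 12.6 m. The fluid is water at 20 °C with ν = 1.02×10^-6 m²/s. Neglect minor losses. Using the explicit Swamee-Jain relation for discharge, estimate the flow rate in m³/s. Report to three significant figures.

Swamee-Jain (Type II): Q = -0.965·√(gD⁵h_f/L)·ln[ε/(3.7D) + √(3.17ν²L/(gD³h_f))]
√(gD⁵h_f/L) = √(9.81·0.370⁵·12.6/1610) = 0.02307
ε/(3.7D) = 1.02×10^-4; √(3.17ν²L/(gD³h_f)) = 2.91×10^-5
Q = -0.965·0.02307·ln(1.314×10^-4) = 0.1990 m³/s
Check: V = 1.85 m/s, Re = 6.71×10^5, f = 0.01669, h_f = 12.7 m ≈ 12.6 m ✓

Q ≈ 0.199 m³/s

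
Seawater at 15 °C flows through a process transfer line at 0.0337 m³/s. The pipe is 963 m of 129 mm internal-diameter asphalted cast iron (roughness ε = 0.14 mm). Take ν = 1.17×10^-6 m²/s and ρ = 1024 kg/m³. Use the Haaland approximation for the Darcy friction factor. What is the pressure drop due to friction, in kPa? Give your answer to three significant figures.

Δp ≈ 532 kPa

V = 4Q/(πD²) = 4·0.0337/(π·0.129²) = 2.578 m/s
Re = VD/ν = 2.578·0.129/1.17×10^-6 = 2.84×10^5 → turbulent
ε/D = 0.14/129 = 0.00109
Haaland: f = 0.02092
h_f = f(L/D)V²/(2g) = 0.02092·(963/0.129)·2.578²/(2·9.81) = 52.92 m
Δp = ρg·h_f = 1024·9.81·52.92 = 531.6 kPa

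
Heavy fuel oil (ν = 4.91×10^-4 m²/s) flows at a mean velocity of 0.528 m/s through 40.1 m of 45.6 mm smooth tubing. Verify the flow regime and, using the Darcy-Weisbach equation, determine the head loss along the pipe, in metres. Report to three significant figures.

h_f ≈ 16.3 m

Re = VD/ν = 0.528·0.04560/4.91×10^-4 = 49.0 → laminar (Re < 2300)
f = 64/Re = 1.305
h_f = f(L/D)V²/(2g) = 1.305·(40.1/0.04560)·0.528²/(2·9.81) = 16.31 m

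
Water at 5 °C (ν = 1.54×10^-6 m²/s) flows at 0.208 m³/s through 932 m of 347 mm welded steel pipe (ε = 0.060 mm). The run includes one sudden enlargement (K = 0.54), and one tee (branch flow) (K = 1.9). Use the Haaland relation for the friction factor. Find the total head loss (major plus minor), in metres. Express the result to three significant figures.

H_L ≈ 10.6 m

V = 4Q/(πD²) = 2.199 m/s; V²/2g = 0.2466 m
Re = 4.96×10^5, ε/D = 1.73×10^-4 → f = 0.01504 (Haaland)
Major: h_f = f(L/D)·V²/2g = 0.01504·2686·0.2466 = 9.961 m
Minor: ΣK = 2.44; h_m = ΣK·V²/2g = 0.6016 m
Total H_L = 9.961 + 0.6016 = 10.56 m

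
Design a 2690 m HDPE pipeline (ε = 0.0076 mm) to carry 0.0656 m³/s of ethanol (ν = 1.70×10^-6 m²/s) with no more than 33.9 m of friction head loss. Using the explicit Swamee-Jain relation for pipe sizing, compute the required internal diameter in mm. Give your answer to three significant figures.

D ≈ 216 mm

Swamee-Jain (Type III): D = 0.66·[ε^1.25·(LQ²/(gh_f))^4.75 + ν·Q^9.4·(L/(gh_f))^5.2]^0.04
LQ²/(gh_f) = 0.03481; L/(gh_f) = 8.089
Term 1 = ε^1.25·(…)^4.75 = 4.72×10^-14; Term 2 = ν·Q^9.4·(…)^5.2 = 6.77×10^-13
D = 0.66·(4.72×10^-14 + 6.77×10^-13)^0.04 = 0.2157 m = 216 mm
Check: V = 1.79 m/s, Re = 2.28×10^5, f = 0.01549, h_f = 31.7 m ≈ 33.9 m ✓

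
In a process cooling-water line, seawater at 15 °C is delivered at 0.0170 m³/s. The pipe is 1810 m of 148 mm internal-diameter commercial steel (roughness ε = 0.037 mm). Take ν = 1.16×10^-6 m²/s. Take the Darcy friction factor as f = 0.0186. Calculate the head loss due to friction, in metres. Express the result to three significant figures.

V = 4Q/(πD²) = 4·0.0170/(π·0.148²) = 0.9882 m/s
h_f = f(L/D)V²/(2g) = 0.01860·(1810/0.148)·0.9882²/(2·9.81) = 11.32 m

h_f ≈ 11.3 m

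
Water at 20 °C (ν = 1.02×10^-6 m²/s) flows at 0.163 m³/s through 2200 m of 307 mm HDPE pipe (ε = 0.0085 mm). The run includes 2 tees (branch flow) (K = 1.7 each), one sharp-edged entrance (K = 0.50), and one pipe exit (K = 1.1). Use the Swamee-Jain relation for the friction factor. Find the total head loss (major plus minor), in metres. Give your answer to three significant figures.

H_L ≈ 24.2 m

V = 4Q/(πD²) = 2.202 m/s; V²/2g = 0.2471 m
Re = 6.63×10^5, ε/D = 2.77×10^-5 → f = 0.01296 (Swamee-Jain)
Major: h_f = f(L/D)·V²/2g = 0.01296·7166·0.2471 = 22.96 m
Minor: ΣK = 5.00; h_m = ΣK·V²/2g = 1.236 m
Total H_L = 22.96 + 1.236 = 24.19 m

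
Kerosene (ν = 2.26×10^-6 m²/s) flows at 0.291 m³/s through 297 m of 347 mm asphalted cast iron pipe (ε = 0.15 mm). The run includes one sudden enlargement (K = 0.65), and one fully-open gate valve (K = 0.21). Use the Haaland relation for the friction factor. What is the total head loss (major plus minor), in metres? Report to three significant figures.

H_L ≈ 7.51 m

V = 4Q/(πD²) = 3.077 m/s; V²/2g = 0.4826 m
Re = 4.72×10^5, ε/D = 4.32×10^-4 → f = 0.01718 (Haaland)
Major: h_f = f(L/D)·V²/2g = 0.01718·855.9·0.4826 = 7.097 m
Minor: ΣK = 0.860; h_m = ΣK·V²/2g = 0.4150 m
Total H_L = 7.097 + 0.4150 = 7.512 m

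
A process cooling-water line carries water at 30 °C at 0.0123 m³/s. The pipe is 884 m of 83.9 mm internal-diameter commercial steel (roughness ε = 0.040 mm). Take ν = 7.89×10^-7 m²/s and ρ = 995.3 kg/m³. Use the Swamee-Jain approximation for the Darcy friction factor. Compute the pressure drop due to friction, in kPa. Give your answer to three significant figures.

Δp ≈ 481 kPa

V = 4Q/(πD²) = 4·0.0123/(π·0.0839²) = 2.225 m/s
Re = VD/ν = 2.225·0.0839/7.89×10^-7 = 2.37×10^5 → turbulent
ε/D = 0.040/83.9 = 4.77×10^-4
Swamee-Jain: f = 0.01853
h_f = f(L/D)V²/(2g) = 0.01853·(884/0.0839)·2.225²/(2·9.81) = 49.27 m
Δp = ρg·h_f = 995.3·9.81·49.27 = 481.0 kPa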